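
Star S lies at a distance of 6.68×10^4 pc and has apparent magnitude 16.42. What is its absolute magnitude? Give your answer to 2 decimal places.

M = m − 5 log₁₀(d/10 pc) = 16.42 − 5 log₁₀(6.68×10^4/10)
  = 16.42 − 5 × 3.825 = 16.42 − 19.12 = -2.70.

-2.70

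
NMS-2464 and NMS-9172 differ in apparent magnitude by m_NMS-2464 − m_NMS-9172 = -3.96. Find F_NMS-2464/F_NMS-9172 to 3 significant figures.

F_NMS-2464/F_NMS-9172 = 10^(−(m_NMS-2464 − m_NMS-9172)/2.5) = 10^(3.96/2.5) = 10^1.584 = 38.37.

38.4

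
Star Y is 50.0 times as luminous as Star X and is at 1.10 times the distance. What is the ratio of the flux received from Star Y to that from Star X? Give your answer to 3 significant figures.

41.3

F = L/(4πd²), so F_Y/F_X = (L_Y/L_X) / (d_Y/d_X)²
= 50.0 / (1.10)² = 50.0 / 1.210 = 41.32.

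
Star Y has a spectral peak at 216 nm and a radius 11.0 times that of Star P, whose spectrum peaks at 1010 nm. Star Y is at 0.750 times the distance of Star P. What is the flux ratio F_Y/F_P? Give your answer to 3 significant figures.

1.03×10^5

Wien's law: T_Y/T_P = λ_P/λ_Y = 1010/216 = 4.676.
L_Y/L_P = (R_Y/R_P)²(T_Y/T_P)⁴ = (11.0)²(4.676)⁴ = 5.784×10^4.
F_Y/F_P = (L_Y/L_P)/(d_Y/d_P)² = 5.784×10^4/(0.750)² = 1.028×10^5.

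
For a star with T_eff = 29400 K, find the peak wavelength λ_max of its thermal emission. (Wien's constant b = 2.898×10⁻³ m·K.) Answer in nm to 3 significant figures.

98.6 nm

λ_max = b/T = 2.898×10⁻³ / 29400 = 9.86×10^-8 m = 98.57 nm.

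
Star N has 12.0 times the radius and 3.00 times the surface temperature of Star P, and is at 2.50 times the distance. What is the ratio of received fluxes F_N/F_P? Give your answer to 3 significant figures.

1.87×10^3

L_N/L_P = (R_N/R_P)²(T_N/T_P)⁴ = (12.0)² × (3.00)⁴ = 1.166×10^4.
F_N/F_P = (L_N/L_P)/(d_N/d_P)² = 1.166×10^4 / (2.50)² = 1866.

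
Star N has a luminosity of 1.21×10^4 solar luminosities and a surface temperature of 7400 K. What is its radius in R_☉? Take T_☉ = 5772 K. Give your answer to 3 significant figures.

R/R_☉ = √(L/L_☉) / (T/T_☉)² = √(1.21×10^4) / (1.282)²
       = 110.0 / 1.644 = 66.92.

66.9 R_☉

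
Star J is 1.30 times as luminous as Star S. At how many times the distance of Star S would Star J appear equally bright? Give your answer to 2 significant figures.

Equal flux requires L_J/d_J² = L_S/d_S², so d_J/d_S = √(L_J/L_S)
= √(1.30) = 1.140.

1.1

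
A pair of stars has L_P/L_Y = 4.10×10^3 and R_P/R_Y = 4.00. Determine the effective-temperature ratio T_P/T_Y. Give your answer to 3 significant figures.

4.00

L ∝ R²T⁴ gives T ∝ (L/R²)^(1/4), so
T_P/T_Y = (4.10×10^3 / 4.00²)^(1/4) = (256.2)^(1/4) = 4.001.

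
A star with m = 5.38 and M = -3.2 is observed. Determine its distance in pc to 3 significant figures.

m − M = 5 log₁₀(d/10 pc)
5.38 − (-3.2) = 8.58 = 5 log₁₀(d/10)
d = 10 × 10^(8.58/5) = 10 × 10^1.716 = 520.0 pc.

520 pc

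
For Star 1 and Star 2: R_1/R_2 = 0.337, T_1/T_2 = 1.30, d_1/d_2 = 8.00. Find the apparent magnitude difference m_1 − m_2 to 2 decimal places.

5.74

L_1/L_2 = (0.337)²(1.30)⁴ = 0.3244.
F_1/F_2 = (L_1/L_2)/(d_1/d_2)² = 0.3244/64.00 = 0.005068.
m_1 − m_2 = −2.5 log₁₀(0.005068) = 5.74.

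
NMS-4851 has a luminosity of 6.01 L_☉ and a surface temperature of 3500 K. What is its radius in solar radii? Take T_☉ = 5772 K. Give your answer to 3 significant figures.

R/R_☉ = √(L/L_☉) / (T/T_☉)² = √(6.01) / (0.6064)²
       = 2.452 / 0.3677 = 6.667.

6.67 solar radii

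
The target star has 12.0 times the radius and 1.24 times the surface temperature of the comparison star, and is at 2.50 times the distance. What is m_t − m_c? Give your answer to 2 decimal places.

-4.34

L_t/L_c = (12.0)²(1.24)⁴ = 340.4.
F_t/F_c = (L_t/L_c)/(d_t/d_c)² = 340.4/6.250 = 54.47.
m_t − m_c = −2.5 log₁₀(54.47) = -4.34.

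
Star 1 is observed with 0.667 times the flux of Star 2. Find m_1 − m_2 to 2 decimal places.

m_1 − m_2 = −2.5 log₁₀(F_1/F_2) = −2.5 log₁₀(0.667) = −2.5 × (-0.176) = 0.440.

0.44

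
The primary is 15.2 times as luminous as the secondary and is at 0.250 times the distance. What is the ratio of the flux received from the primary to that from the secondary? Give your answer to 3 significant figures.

F = L/(4πd²), so F_p/F_s = (L_p/L_s) / (d_p/d_s)²
= 15.2 / (0.250)² = 15.2 / 0.06250 = 243.2.

243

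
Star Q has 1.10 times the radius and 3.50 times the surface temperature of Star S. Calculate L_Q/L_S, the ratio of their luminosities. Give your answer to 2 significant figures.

1.8×10^2

From the Stefan–Boltzmann law, L ∝ R²T⁴, so
L_Q/L_S = (R_Q/R_S)² (T_Q/T_S)⁴ = (1.10)² × (3.50)⁴ = 1.210 × 150.1 = 181.6.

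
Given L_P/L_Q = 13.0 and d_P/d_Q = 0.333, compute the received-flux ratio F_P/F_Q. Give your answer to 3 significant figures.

F = L/(4πd²), so F_P/F_Q = (L_P/L_Q) / (d_P/d_Q)²
= 13.0 / (0.333)² = 13.0 / 0.1109 = 117.2.

117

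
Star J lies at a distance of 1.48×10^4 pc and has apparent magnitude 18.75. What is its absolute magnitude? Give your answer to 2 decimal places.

2.90

M = m − 5 log₁₀(d/10 pc) = 18.75 − 5 log₁₀(1.48×10^4/10)
  = 18.75 − 5 × 3.170 = 18.75 − 15.85 = 2.90.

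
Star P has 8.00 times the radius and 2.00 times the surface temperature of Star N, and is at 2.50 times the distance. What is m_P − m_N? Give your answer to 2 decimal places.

-5.54

L_P/L_N = (8.00)²(2.00)⁴ = 1024.
F_P/F_N = (L_P/L_N)/(d_P/d_N)² = 1024/6.250 = 163.8.
m_P − m_N = −2.5 log₁₀(163.8) = -5.54.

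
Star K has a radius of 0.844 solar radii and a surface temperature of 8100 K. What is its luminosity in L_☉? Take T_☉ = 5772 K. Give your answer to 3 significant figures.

2.76 L_☉

L/L_☉ = (R/R_☉)² (T/T_☉)⁴ = (0.844)² × (8100/5772)⁴
       = 0.7123 × (1.403)⁴ = 0.7123 × 3.878 = 2.763.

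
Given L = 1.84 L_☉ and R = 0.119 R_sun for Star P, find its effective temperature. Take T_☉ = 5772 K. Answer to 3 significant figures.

T/T_☉ = (L/L_☉)^(1/4) / (R/R_☉)^(1/2)
T = 5772 × (1.84)^(1/4) / √(0.119) = 5772 × 1.165 / 0.3450 = 1.949×10^4 K.

1.95×10^4 K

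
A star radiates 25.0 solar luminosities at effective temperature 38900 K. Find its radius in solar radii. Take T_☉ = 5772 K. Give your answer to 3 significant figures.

0.110 solar radii

R/R_☉ = √(L/L_☉) / (T/T_☉)² = √(25.0) / (6.739)²
       = 5.000 / 45.42 = 0.1101.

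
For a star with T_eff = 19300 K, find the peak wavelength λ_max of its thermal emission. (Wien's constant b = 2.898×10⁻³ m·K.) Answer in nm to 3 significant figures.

150 nm

λ_max = b/T = 2.898×10⁻³ / 19300 = 1.50×10^-7 m = 150.2 nm.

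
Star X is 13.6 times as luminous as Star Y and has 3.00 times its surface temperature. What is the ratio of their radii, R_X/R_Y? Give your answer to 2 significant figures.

L ∝ R²T⁴ gives R ∝ √L / T², so
R_X/R_Y = √(13.6) / (3.00)² = 3.688 / 9.000 = 0.4098.

0.41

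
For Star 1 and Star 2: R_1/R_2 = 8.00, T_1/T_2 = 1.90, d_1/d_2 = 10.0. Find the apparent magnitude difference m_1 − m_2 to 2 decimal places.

L_1/L_2 = (8.00)²(1.90)⁴ = 834.1.
F_1/F_2 = (L_1/L_2)/(d_1/d_2)² = 834.1/100.0 = 8.341.
m_1 − m_2 = −2.5 log₁₀(8.341) = -2.30.

-2.30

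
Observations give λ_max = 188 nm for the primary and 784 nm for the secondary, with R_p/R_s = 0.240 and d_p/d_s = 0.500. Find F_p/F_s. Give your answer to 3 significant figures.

69.7

Wien's law: T_p/T_s = λ_s/λ_p = 784/188 = 4.170.
L_p/L_s = (R_p/R_s)²(T_p/T_s)⁴ = (0.240)²(4.170)⁴ = 17.42.
F_p/F_s = (L_p/L_s)/(d_p/d_s)² = 17.42/(0.500)² = 69.68.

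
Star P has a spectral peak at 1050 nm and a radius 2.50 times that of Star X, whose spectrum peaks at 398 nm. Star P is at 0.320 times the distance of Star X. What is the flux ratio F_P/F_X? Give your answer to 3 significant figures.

1.26

Wien's law: T_P/T_X = λ_X/λ_P = 398/1050 = 0.3790.
L_P/L_X = (R_P/R_X)²(T_P/T_X)⁴ = (2.50)²(0.3790)⁴ = 0.1290.
F_P/F_X = (L_P/L_X)/(d_P/d_X)² = 0.1290/(0.320)² = 1.260.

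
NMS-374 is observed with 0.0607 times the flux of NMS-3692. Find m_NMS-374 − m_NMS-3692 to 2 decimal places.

m_NMS-374 − m_NMS-3692 = −2.5 log₁₀(F_NMS-374/F_NMS-3692) = −2.5 log₁₀(0.0607) = −2.5 × (-1.217) = 3.042.

3.04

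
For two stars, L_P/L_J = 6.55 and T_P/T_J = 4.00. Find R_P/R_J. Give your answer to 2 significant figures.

L ∝ R²T⁴ gives R ∝ √L / T², so
R_P/R_J = √(6.55) / (4.00)² = 2.559 / 16.00 = 0.1600.

0.16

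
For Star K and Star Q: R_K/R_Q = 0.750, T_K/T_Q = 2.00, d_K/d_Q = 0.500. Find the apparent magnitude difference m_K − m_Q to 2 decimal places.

-3.89

L_K/L_Q = (0.750)²(2.00)⁴ = 9.000.
F_K/F_Q = (L_K/L_Q)/(d_K/d_Q)² = 9.000/0.2500 = 36.00.
m_K − m_Q = −2.5 log₁₀(36.00) = -3.89.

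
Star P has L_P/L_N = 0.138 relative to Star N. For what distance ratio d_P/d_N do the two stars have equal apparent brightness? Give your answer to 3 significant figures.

0.371

Equal flux requires L_P/d_P² = L_N/d_N², so d_P/d_N = √(L_P/L_N)
= √(0.138) = 0.3715.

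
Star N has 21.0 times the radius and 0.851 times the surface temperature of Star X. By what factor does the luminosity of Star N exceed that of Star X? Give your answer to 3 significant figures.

231

From the Stefan–Boltzmann law, L ∝ R²T⁴, so
L_N/L_X = (R_N/R_X)² (T_N/T_X)⁴ = (21.0)² × (0.851)⁴ = 441.0 × 0.5245 = 231.3.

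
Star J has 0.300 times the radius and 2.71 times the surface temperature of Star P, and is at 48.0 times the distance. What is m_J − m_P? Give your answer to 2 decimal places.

L_J/L_P = (0.300)²(2.71)⁴ = 4.854.
F_J/F_P = (L_J/L_P)/(d_J/d_P)² = 4.854/2304 = 0.002107.
m_J − m_P = −2.5 log₁₀(0.002107) = 6.69.

6.69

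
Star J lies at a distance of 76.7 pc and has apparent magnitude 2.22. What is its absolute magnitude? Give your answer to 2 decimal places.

M = m − 5 log₁₀(d/10 pc) = 2.22 − 5 log₁₀(76.7/10)
  = 2.22 − 5 × 0.885 = 2.22 − 4.42 = -2.20.

-2.20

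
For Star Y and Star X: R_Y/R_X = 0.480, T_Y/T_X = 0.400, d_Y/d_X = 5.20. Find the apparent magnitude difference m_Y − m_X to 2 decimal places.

L_Y/L_X = (0.480)²(0.400)⁴ = 0.005898.
F_Y/F_X = (L_Y/L_X)/(d_Y/d_X)² = 0.005898/27.04 = 2.181×10^-4.
m_Y − m_X = −2.5 log₁₀(2.181×10^-4) = 9.15.

9.15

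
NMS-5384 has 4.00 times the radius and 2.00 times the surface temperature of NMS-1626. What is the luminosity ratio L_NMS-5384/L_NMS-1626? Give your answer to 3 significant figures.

From the Stefan–Boltzmann law, L ∝ R²T⁴, so
L_NMS-5384/L_NMS-1626 = (R_NMS-5384/R_NMS-1626)² (T_NMS-5384/T_NMS-1626)⁴ = (4.00)² × (2.00)⁴ = 16.00 × 16.00 = 256.0.

256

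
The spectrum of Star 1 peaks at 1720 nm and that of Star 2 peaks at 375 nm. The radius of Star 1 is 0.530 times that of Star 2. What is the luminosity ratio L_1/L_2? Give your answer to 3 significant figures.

6.35×10^-4

Wien's law gives T ∝ 1/λ_max, so T_1/T_2 = λ_2/λ_1 = 375/1720 = 0.2180.
Then L ∝ R²T⁴ gives L_1/L_2 = (0.530)² × (0.2180)⁴ = 0.2809 × 0.002259 = 6.347×10^-4.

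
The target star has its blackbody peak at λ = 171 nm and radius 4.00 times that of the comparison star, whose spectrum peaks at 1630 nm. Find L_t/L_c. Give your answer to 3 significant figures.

1.32×10^5

Wien's law gives T ∝ 1/λ_max, so T_t/T_c = λ_c/λ_t = 1630/171 = 9.532.
Then L ∝ R²T⁴ gives L_t/L_c = (4.00)² × (9.532)⁴ = 16.00 × 8256 = 1.321×10^5.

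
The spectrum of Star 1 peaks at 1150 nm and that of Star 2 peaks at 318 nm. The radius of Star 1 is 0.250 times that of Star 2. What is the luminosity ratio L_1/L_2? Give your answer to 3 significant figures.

Wien's law gives T ∝ 1/λ_max, so T_1/T_2 = λ_2/λ_1 = 318/1150 = 0.2765.
Then L ∝ R²T⁴ gives L_1/L_2 = (0.250)² × (0.2765)⁴ = 0.06250 × 0.005847 = 3.654×10^-4.

3.65×10^-4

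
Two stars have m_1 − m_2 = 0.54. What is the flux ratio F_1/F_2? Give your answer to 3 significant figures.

F_1/F_2 = 10^(−(m_1 − m_2)/2.5) = 10^(-0.54/2.5) = 10^-0.216 = 0.6081.

0.608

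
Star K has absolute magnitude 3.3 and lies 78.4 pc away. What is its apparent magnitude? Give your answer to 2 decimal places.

m = M + 5 log₁₀(d/10 pc) = 3.3 + 5 log₁₀(78.4/10)
  = 3.3 + 5 × 0.894 = 3.3 + 4.47 = 7.77.

7.77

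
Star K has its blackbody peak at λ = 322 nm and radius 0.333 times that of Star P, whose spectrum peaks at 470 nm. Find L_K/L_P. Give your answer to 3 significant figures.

Wien's law gives T ∝ 1/λ_max, so T_K/T_P = λ_P/λ_K = 470/322 = 1.460.
Then L ∝ R²T⁴ gives L_K/L_P = (0.333)² × (1.460)⁴ = 0.1109 × 4.539 = 0.5033.

0.503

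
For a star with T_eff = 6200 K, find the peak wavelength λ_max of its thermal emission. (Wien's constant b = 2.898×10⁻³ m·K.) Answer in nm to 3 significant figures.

λ_max = b/T = 2.898×10⁻³ / 6200 = 4.67×10^-7 m = 467.4 nm.

467 nm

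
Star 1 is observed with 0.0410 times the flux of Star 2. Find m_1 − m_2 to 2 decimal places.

3.47

m_1 − m_2 = −2.5 log₁₀(F_1/F_2) = −2.5 log₁₀(0.0410) = −2.5 × (-1.387) = 3.468.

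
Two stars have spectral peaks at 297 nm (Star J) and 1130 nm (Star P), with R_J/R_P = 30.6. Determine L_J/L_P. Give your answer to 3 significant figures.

Wien's law gives T ∝ 1/λ_max, so T_J/T_P = λ_P/λ_J = 1130/297 = 3.805.
Then L ∝ R²T⁴ gives L_J/L_P = (30.6)² × (3.805)⁴ = 936.4 × 209.6 = 1.962×10^5.

1.96×10^5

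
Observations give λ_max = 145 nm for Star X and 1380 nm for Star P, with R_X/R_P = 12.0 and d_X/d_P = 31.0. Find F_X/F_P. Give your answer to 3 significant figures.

1.23×10^3

Wien's law: T_X/T_P = λ_P/λ_X = 1380/145 = 9.517.
L_X/L_P = (R_X/R_P)²(T_X/T_P)⁴ = (12.0)²(9.517)⁴ = 1.181×10^6.
F_X/F_P = (L_X/L_P)/(d_X/d_P)² = 1.181×10^6/(31.0)² = 1229.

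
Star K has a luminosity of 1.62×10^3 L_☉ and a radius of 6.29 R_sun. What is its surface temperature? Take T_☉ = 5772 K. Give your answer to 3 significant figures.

T/T_☉ = (L/L_☉)^(1/4) / (R/R_☉)^(1/2)
T = 5772 × (1.62×10^3)^(1/4) / √(6.29) = 5772 × 6.344 / 2.508 = 1.460×10^4 K.

1.46×10^4 K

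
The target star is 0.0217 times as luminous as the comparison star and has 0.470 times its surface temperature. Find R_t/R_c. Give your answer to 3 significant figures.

0.667

L ∝ R²T⁴ gives R ∝ √L / T², so
R_t/R_c = √(0.0217) / (0.470)² = 0.1473 / 0.2209 = 0.6669.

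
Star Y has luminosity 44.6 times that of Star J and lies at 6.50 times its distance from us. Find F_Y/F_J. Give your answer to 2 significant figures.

1.1

F = L/(4πd²), so F_Y/F_J = (L_Y/L_J) / (d_Y/d_J)²
= 44.6 / (6.50)² = 44.6 / 42.25 = 1.056.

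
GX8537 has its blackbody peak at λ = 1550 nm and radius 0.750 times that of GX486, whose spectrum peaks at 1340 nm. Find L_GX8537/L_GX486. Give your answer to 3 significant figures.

Wien's law gives T ∝ 1/λ_max, so T_GX8537/T_GX486 = λ_GX486/λ_GX8537 = 1340/1550 = 0.8645.
Then L ∝ R²T⁴ gives L_GX8537/L_GX486 = (0.750)² × (0.8645)⁴ = 0.5625 × 0.5586 = 0.3142.

0.314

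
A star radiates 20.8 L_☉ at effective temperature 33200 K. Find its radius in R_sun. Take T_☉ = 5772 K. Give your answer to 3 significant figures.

R/R_☉ = √(L/L_☉) / (T/T_☉)² = √(20.8) / (5.752)²
       = 4.561 / 33.08 = 0.1379.

0.138 R_sun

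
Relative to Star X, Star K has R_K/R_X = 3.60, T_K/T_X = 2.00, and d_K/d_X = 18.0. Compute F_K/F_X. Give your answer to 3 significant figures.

0.640

L_K/L_X = (R_K/R_X)²(T_K/T_X)⁴ = (3.60)² × (2.00)⁴ = 207.4.
F_K/F_X = (L_K/L_X)/(d_K/d_X)² = 207.4 / (18.0)² = 0.6400.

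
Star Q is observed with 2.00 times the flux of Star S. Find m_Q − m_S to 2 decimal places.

m_Q − m_S = −2.5 log₁₀(F_Q/F_S) = −2.5 log₁₀(2.00) = −2.5 × (0.301) = -0.753.

-0.75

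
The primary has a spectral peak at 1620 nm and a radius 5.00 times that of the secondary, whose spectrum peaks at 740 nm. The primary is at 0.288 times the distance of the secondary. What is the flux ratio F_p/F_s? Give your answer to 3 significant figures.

13.1

Wien's law: T_p/T_s = λ_s/λ_p = 740/1620 = 0.4568.
L_p/L_s = (R_p/R_s)²(T_p/T_s)⁴ = (5.00)²(0.4568)⁴ = 1.088.
F_p/F_s = (L_p/L_s)/(d_p/d_s)² = 1.088/(0.288)² = 13.12.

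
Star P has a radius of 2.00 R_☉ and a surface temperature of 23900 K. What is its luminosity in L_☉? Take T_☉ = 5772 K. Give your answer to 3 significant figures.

L/L_☉ = (R/R_☉)² (T/T_☉)⁴ = (2.00)² × (23900/5772)⁴
       = 4.000 × (4.141)⁴ = 4.000 × 294.0 = 1176.

1.18×10^3 L_☉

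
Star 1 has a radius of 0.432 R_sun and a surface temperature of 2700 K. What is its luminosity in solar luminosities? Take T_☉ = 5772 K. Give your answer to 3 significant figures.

0.00894 solar luminosities

L/L_☉ = (R/R_☉)² (T/T_☉)⁴ = (0.432)² × (2700/5772)⁴
       = 0.1866 × (0.4678)⁴ = 0.1866 × 0.04788 = 0.008935.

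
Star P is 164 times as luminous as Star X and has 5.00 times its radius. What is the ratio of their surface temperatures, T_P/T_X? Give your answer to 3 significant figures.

1.60

L ∝ R²T⁴ gives T ∝ (L/R²)^(1/4), so
T_P/T_X = (164 / 5.00²)^(1/4) = (6.560)^(1/4) = 1.600.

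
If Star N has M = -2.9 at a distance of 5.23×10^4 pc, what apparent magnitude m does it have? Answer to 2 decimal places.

15.69

m = M + 5 log₁₀(d/10 pc) = -2.9 + 5 log₁₀(5.23×10^4/10)
  = -2.9 + 5 × 3.719 = -2.9 + 18.59 = 15.69.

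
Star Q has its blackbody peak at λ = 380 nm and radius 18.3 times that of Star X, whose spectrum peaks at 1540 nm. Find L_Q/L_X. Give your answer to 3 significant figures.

Wien's law gives T ∝ 1/λ_max, so T_Q/T_X = λ_X/λ_Q = 1540/380 = 4.053.
Then L ∝ R²T⁴ gives L_Q/L_X = (18.3)² × (4.053)⁴ = 334.9 × 269.7 = 9.033×10^4.

9.03×10^4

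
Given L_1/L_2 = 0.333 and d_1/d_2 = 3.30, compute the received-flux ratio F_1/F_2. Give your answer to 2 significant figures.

0.031

F = L/(4πd²), so F_1/F_2 = (L_1/L_2) / (d_1/d_2)²
= 0.333 / (3.30)² = 0.333 / 10.89 = 0.03058.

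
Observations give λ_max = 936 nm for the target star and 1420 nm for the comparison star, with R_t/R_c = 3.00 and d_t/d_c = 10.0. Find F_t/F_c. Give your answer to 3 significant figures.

0.477

Wien's law: T_t/T_c = λ_c/λ_t = 1420/936 = 1.517.
L_t/L_c = (R_t/R_c)²(T_t/T_c)⁴ = (3.00)²(1.517)⁴ = 47.68.
F_t/F_c = (L_t/L_c)/(d_t/d_c)² = 47.68/(10.0)² = 0.4768.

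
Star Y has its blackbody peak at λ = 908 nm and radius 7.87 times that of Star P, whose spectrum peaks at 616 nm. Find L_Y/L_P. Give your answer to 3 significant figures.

Wien's law gives T ∝ 1/λ_max, so T_Y/T_P = λ_P/λ_Y = 616/908 = 0.6784.
Then L ∝ R²T⁴ gives L_Y/L_P = (7.87)² × (0.6784)⁴ = 61.94 × 0.2118 = 13.12.

13.1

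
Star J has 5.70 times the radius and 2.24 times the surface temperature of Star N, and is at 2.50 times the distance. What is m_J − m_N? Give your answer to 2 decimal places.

L_J/L_N = (5.70)²(2.24)⁴ = 818.0.
F_J/F_N = (L_J/L_N)/(d_J/d_N)² = 818.0/6.250 = 130.9.
m_J − m_N = −2.5 log₁₀(130.9) = -5.29.

-5.29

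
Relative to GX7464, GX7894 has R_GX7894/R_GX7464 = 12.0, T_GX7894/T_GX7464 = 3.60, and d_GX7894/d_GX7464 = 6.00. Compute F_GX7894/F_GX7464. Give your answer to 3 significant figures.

L_GX7894/L_GX7464 = (R_GX7894/R_GX7464)²(T_GX7894/T_GX7464)⁴ = (12.0)² × (3.60)⁴ = 2.419×10^4.
F_GX7894/F_GX7464 = (L_GX7894/L_GX7464)/(d_GX7894/d_GX7464)² = 2.419×10^4 / (6.00)² = 671.8.

672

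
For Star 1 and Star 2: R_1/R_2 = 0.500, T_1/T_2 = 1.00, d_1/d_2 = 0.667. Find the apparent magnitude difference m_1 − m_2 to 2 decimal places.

L_1/L_2 = (0.500)²(1.00)⁴ = 0.2500.
F_1/F_2 = (L_1/L_2)/(d_1/d_2)² = 0.2500/0.4449 = 0.5619.
m_1 − m_2 = −2.5 log₁₀(0.5619) = 0.63.

0.63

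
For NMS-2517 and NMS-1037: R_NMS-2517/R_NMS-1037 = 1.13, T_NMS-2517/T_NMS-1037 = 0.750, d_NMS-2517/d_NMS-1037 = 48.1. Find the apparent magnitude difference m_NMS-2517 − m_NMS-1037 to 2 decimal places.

L_NMS-2517/L_NMS-1037 = (1.13)²(0.750)⁴ = 0.4040.
F_NMS-2517/F_NMS-1037 = (L_NMS-2517/L_NMS-1037)/(d_NMS-2517/d_NMS-1037)² = 0.4040/2314 = 1.746×10^-4.
m_NMS-2517 − m_NMS-1037 = −2.5 log₁₀(1.746×10^-4) = 9.39.

9.39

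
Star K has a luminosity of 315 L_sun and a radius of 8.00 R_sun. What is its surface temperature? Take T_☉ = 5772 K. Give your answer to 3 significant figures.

T/T_☉ = (L/L_☉)^(1/4) / (R/R_☉)^(1/2)
T = 5772 × (315)^(1/4) / √(8.00) = 5772 × 4.213 / 2.828 = 8597 K.

8.60×10^3 K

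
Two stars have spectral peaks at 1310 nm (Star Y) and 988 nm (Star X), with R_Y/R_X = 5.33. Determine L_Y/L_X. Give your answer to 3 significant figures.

Wien's law gives T ∝ 1/λ_max, so T_Y/T_X = λ_X/λ_Y = 988/1310 = 0.7542.
Then L ∝ R²T⁴ gives L_Y/L_X = (5.33)² × (0.7542)⁴ = 28.41 × 0.3236 = 9.192.

9.19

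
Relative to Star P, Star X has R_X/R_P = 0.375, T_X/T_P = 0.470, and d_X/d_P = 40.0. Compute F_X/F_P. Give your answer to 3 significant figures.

4.29×10^-6

L_X/L_P = (R_X/R_P)²(T_X/T_P)⁴ = (0.375)² × (0.470)⁴ = 0.006862.
F_X/F_P = (L_X/L_P)/(d_X/d_P)² = 0.006862 / (40.0)² = 4.289×10^-6.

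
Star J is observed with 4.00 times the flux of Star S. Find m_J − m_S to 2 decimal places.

-1.51

m_J − m_S = −2.5 log₁₀(F_J/F_S) = −2.5 log₁₀(4.00) = −2.5 × (0.602) = -1.505.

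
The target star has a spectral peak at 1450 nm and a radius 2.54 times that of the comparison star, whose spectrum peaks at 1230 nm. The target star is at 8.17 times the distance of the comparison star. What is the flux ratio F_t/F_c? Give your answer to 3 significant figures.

0.0500

Wien's law: T_t/T_c = λ_c/λ_t = 1230/1450 = 0.8483.
L_t/L_c = (R_t/R_c)²(T_t/T_c)⁴ = (2.54)²(0.8483)⁴ = 3.341.
F_t/F_c = (L_t/L_c)/(d_t/d_c)² = 3.341/(8.17)² = 0.05005.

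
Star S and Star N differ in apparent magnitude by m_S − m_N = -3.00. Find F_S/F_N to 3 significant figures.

F_S/F_N = 10^(−(m_S − m_N)/2.5) = 10^(3.00/2.5) = 10^1.200 = 15.85.

15.8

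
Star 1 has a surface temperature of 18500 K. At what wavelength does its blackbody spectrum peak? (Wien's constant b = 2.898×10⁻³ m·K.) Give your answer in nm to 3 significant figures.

λ_max = b/T = 2.898×10⁻³ / 18500 = 1.57×10^-7 m = 156.6 nm.

157 nm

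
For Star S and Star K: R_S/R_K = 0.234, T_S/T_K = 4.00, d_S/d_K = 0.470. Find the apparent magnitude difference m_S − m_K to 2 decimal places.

L_S/L_K = (0.234)²(4.00)⁴ = 14.02.
F_S/F_K = (L_S/L_K)/(d_S/d_K)² = 14.02/0.2209 = 63.46.
m_S − m_K = −2.5 log₁₀(63.46) = -4.51.

-4.51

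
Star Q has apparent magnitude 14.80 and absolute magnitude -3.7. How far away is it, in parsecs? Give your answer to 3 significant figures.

m − M = 5 log₁₀(d/10 pc)
14.80 − (-3.7) = 18.50 = 5 log₁₀(d/10)
d = 10 × 10^(18.50/5) = 10 × 10^3.700 = 5.012×10^4 pc.

5.01×10^4 pc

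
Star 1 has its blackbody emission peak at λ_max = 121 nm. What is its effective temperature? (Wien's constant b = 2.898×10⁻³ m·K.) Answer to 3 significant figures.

T = b/λ_max = 2.898×10⁻³ / (121×10⁻⁹) = 2.395×10^4 K.

2.40×10^4 K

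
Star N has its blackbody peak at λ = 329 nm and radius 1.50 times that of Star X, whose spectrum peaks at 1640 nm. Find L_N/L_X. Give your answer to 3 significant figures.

1.39×10^3

Wien's law gives T ∝ 1/λ_max, so T_N/T_X = λ_X/λ_N = 1640/329 = 4.985.
Then L ∝ R²T⁴ gives L_N/L_X = (1.50)² × (4.985)⁴ = 2.250 × 617.4 = 1389.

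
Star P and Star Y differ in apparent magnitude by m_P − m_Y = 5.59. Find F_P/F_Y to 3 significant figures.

F_P/F_Y = 10^(−(m_P − m_Y)/2.5) = 10^(-5.59/2.5) = 10^-2.236 = 0.005808.

0.00581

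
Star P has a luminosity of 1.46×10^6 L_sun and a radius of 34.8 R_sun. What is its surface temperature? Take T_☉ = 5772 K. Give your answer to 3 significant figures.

3.40×10^4 K

T/T_☉ = (L/L_☉)^(1/4) / (R/R_☉)^(1/2)
T = 5772 × (1.46×10^6)^(1/4) / √(34.8) = 5772 × 34.76 / 5.899 = 3.401×10^4 K.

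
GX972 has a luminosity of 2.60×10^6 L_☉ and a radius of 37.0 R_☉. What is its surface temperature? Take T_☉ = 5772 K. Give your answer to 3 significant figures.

T/T_☉ = (L/L_☉)^(1/4) / (R/R_☉)^(1/2)
T = 5772 × (2.60×10^6)^(1/4) / √(37.0) = 5772 × 40.16 / 6.083 = 3.810×10^4 K.

3.81×10^4 K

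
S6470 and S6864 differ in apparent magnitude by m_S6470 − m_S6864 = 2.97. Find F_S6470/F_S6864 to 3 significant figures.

0.0649

F_S6470/F_S6864 = 10^(−(m_S6470 − m_S6864)/2.5) = 10^(-2.97/2.5) = 10^-1.188 = 0.06486.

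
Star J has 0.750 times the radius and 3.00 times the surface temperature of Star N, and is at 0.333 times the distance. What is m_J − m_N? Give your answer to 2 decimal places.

-6.53

L_J/L_N = (0.750)²(3.00)⁴ = 45.56.
F_J/F_N = (L_J/L_N)/(d_J/d_N)² = 45.56/0.1109 = 410.9.
m_J − m_N = −2.5 log₁₀(410.9) = -6.53.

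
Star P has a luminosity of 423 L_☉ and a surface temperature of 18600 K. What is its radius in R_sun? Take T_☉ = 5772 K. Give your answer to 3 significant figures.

1.98 R_sun

R/R_☉ = √(L/L_☉) / (T/T_☉)² = √(423) / (3.222)²
       = 20.57 / 10.38 = 1.981.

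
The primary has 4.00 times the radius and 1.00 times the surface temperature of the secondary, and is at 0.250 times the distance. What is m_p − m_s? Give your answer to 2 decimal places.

L_p/L_s = (4.00)²(1.00)⁴ = 16.00.
F_p/F_s = (L_p/L_s)/(d_p/d_s)² = 16.00/0.06250 = 256.0.
m_p − m_s = −2.5 log₁₀(256.0) = -6.02.

-6.02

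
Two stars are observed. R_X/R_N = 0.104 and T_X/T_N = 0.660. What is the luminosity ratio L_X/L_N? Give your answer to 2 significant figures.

0.0021

From the Stefan–Boltzmann law, L ∝ R²T⁴, so
L_X/L_N = (R_X/R_N)² (T_X/T_N)⁴ = (0.104)² × (0.660)⁴ = 0.01082 × 0.1897 = 0.002052.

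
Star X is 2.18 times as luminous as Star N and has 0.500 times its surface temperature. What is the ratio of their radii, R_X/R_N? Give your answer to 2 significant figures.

L ∝ R²T⁴ gives R ∝ √L / T², so
R_X/R_N = √(2.18) / (0.500)² = 1.476 / 0.2500 = 5.906.

5.9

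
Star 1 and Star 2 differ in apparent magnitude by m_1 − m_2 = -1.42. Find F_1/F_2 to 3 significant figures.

F_1/F_2 = 10^(−(m_1 − m_2)/2.5) = 10^(1.42/2.5) = 10^0.568 = 3.698.

3.70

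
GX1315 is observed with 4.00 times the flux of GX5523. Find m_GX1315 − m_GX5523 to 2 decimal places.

m_GX1315 − m_GX5523 = −2.5 log₁₀(F_GX1315/F_GX5523) = −2.5 log₁₀(4.00) = −2.5 × (0.602) = -1.505.

-1.51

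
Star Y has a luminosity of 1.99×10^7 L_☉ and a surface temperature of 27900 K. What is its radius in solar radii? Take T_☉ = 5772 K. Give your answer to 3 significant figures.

R/R_☉ = √(L/L_☉) / (T/T_☉)² = √(1.99×10^7) / (4.834)²
       = 4461 / 23.36 = 190.9.

191 solar radii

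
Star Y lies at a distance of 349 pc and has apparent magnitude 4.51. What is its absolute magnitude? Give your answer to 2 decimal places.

M = m − 5 log₁₀(d/10 pc) = 4.51 − 5 log₁₀(349/10)
  = 4.51 − 5 × 1.543 = 4.51 − 7.71 = -3.20.

-3.20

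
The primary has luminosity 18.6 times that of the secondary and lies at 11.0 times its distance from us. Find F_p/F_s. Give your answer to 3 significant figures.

0.154

F = L/(4πd²), so F_p/F_s = (L_p/L_s) / (d_p/d_s)²
= 18.6 / (11.0)² = 18.6 / 121.0 = 0.1537.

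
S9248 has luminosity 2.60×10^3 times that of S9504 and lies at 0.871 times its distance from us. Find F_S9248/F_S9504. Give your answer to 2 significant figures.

F = L/(4πd²), so F_S9248/F_S9504 = (L_S9248/L_S9504) / (d_S9248/d_S9504)²
= 2.60×10^3 / (0.871)² = 2.60×10^3 / 0.7586 = 3427.

3.4×10^3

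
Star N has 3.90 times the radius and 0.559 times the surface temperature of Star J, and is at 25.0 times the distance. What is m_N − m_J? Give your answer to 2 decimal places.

6.56

L_N/L_J = (3.90)²(0.559)⁴ = 1.485.
F_N/F_J = (L_N/L_J)/(d_N/d_J)² = 1.485/625.0 = 0.002376.
m_N − m_J = −2.5 log₁₀(0.002376) = 6.56.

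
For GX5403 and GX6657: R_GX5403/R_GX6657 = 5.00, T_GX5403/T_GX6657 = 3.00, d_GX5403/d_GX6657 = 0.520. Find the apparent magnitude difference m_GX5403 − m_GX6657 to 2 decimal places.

-9.69

L_GX5403/L_GX6657 = (5.00)²(3.00)⁴ = 2025.
F_GX5403/F_GX6657 = (L_GX5403/L_GX6657)/(d_GX5403/d_GX6657)² = 2025/0.2704 = 7489.
m_GX5403 − m_GX6657 = −2.5 log₁₀(7489) = -9.69.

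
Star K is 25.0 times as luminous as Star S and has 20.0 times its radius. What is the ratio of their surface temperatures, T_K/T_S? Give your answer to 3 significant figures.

L ∝ R²T⁴ gives T ∝ (L/R²)^(1/4), so
T_K/T_S = (25.0 / 20.0²)^(1/4) = (0.06250)^(1/4) = 0.5000.

0.500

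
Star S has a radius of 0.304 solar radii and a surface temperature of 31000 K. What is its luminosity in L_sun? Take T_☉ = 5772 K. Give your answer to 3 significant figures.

L/L_☉ = (R/R_☉)² (T/T_☉)⁴ = (0.304)² × (31000/5772)⁴
       = 0.09242 × (5.371)⁴ = 0.09242 × 832.0 = 76.89.

76.9 L_sun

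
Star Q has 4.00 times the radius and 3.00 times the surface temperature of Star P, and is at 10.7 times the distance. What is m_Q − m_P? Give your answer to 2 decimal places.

-2.63

L_Q/L_P = (4.00)²(3.00)⁴ = 1296.
F_Q/F_P = (L_Q/L_P)/(d_Q/d_P)² = 1296/114.5 = 11.32.
m_Q − m_P = −2.5 log₁₀(11.32) = -2.63.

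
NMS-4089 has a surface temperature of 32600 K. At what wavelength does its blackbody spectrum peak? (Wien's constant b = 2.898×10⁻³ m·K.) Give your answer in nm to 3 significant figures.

λ_max = b/T = 2.898×10⁻³ / 32600 = 8.89×10^-8 m = 88.90 nm.

88.9 nm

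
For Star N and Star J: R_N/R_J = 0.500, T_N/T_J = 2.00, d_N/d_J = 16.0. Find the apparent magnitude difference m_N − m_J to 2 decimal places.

L_N/L_J = (0.500)²(2.00)⁴ = 4.000.
F_N/F_J = (L_N/L_J)/(d_N/d_J)² = 4.000/256.0 = 0.01562.
m_N − m_J = −2.5 log₁₀(0.01562) = 4.52.

4.52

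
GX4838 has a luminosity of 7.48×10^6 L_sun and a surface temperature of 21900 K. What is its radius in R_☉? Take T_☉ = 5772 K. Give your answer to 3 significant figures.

R/R_☉ = √(L/L_☉) / (T/T_☉)² = √(7.48×10^6) / (3.794)²
       = 2735 / 14.40 = 190.0.

190 R_☉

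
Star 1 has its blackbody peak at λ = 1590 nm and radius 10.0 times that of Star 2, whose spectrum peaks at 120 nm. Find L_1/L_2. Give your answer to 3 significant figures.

0.00324

Wien's law gives T ∝ 1/λ_max, so T_1/T_2 = λ_2/λ_1 = 120/1590 = 0.07547.
Then L ∝ R²T⁴ gives L_1/L_2 = (10.0)² × (0.07547)⁴ = 100.0 × 3.244×10^-5 = 0.003244.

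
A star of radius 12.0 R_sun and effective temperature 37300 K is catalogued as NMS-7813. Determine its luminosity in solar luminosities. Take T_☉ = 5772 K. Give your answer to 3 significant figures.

L/L_☉ = (R/R_☉)² (T/T_☉)⁴ = (12.0)² × (37300/5772)⁴
       = 144.0 × (6.462)⁴ = 144.0 × 1744 = 2.511×10^5.

2.51×10^5 solar luminosities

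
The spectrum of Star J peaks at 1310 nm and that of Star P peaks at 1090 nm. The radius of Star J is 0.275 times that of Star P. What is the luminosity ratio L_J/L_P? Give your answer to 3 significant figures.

0.0362

Wien's law gives T ∝ 1/λ_max, so T_J/T_P = λ_P/λ_J = 1090/1310 = 0.8321.
Then L ∝ R²T⁴ gives L_J/L_P = (0.275)² × (0.8321)⁴ = 0.07563 × 0.4793 = 0.03625.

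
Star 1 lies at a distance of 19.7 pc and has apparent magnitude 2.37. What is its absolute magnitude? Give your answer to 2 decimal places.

0.90

M = m − 5 log₁₀(d/10 pc) = 2.37 − 5 log₁₀(19.7/10)
  = 2.37 − 5 × 0.294 = 2.37 − 1.47 = 0.90.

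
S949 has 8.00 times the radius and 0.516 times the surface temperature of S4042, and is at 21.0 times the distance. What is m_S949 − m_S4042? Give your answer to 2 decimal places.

4.97

L_S949/L_S4042 = (8.00)²(0.516)⁴ = 4.537.
F_S949/F_S4042 = (L_S949/L_S4042)/(d_S949/d_S4042)² = 4.537/441.0 = 0.01029.
m_S949 − m_S4042 = −2.5 log₁₀(0.01029) = 4.97.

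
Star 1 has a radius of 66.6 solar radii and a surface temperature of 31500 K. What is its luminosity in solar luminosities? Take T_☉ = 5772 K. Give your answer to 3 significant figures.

L/L_☉ = (R/R_☉)² (T/T_☉)⁴ = (66.6)² × (31500/5772)⁴
       = 4436 × (5.457)⁴ = 4436 × 887.0 = 3.934×10^6.

3.93×10^6 solar luminosities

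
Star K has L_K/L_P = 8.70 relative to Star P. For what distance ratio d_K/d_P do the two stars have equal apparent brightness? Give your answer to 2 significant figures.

Equal flux requires L_K/d_K² = L_P/d_P², so d_K/d_P = √(L_K/L_P)
= √(8.70) = 2.950.

2.9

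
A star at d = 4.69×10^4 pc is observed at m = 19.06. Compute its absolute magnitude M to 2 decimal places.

0.70

M = m − 5 log₁₀(d/10 pc) = 19.06 − 5 log₁₀(4.69×10^4/10)
  = 19.06 − 5 × 3.671 = 19.06 − 18.36 = 0.70.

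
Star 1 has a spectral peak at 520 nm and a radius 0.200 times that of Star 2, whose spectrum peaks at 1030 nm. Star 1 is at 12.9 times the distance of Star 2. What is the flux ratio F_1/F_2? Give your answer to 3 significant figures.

Wien's law: T_1/T_2 = λ_2/λ_1 = 1030/520 = 1.981.
L_1/L_2 = (R_1/R_2)²(T_1/T_2)⁴ = (0.200)²(1.981)⁴ = 0.6157.
F_1/F_2 = (L_1/L_2)/(d_1/d_2)² = 0.6157/(12.9)² = 0.003700.

0.00370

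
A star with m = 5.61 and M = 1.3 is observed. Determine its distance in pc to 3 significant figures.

m − M = 5 log₁₀(d/10 pc)
5.61 − (1.3) = 4.31 = 5 log₁₀(d/10)
d = 10 × 10^(4.31/5) = 10 × 10^0.862 = 72.78 pc.

72.8 pc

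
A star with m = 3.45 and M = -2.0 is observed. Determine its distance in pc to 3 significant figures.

123 pc

m − M = 5 log₁₀(d/10 pc)
3.45 − (-2.0) = 5.45 = 5 log₁₀(d/10)
d = 10 × 10^(5.45/5) = 10 × 10^1.090 = 123.0 pc.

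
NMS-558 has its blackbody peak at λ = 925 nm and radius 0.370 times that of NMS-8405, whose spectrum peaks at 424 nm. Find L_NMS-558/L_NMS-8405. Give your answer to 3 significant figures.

Wien's law gives T ∝ 1/λ_max, so T_NMS-558/T_NMS-8405 = λ_NMS-8405/λ_NMS-558 = 424/925 = 0.4584.
Then L ∝ R²T⁴ gives L_NMS-558/L_NMS-8405 = (0.370)² × (0.4584)⁴ = 0.1369 × 0.04415 = 0.006044.

0.00604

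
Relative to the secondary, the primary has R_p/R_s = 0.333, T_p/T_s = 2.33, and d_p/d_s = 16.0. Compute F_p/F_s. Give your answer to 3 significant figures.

L_p/L_s = (R_p/R_s)²(T_p/T_s)⁴ = (0.333)² × (2.33)⁴ = 3.268.
F_p/F_s = (L_p/L_s)/(d_p/d_s)² = 3.268 / (16.0)² = 0.01277.

0.0128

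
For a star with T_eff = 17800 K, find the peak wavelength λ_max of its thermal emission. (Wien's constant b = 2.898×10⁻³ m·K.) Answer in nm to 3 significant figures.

163 nm

λ_max = b/T = 2.898×10⁻³ / 17800 = 1.63×10^-7 m = 162.8 nm.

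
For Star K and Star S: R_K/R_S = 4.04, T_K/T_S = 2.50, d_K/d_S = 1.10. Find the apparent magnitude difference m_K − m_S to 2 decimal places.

L_K/L_S = (4.04)²(2.50)⁴ = 637.6.
F_K/F_S = (L_K/L_S)/(d_K/d_S)² = 637.6/1.210 = 526.9.
m_K − m_S = −2.5 log₁₀(526.9) = -6.80.

-6.80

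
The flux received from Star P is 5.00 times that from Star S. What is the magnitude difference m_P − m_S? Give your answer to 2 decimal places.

m_P − m_S = −2.5 log₁₀(F_P/F_S) = −2.5 log₁₀(5.00) = −2.5 × (0.699) = -1.747.

-1.75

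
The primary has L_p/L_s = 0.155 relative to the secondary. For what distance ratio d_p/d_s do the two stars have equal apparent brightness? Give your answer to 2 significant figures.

Equal flux requires L_p/d_p² = L_s/d_s², so d_p/d_s = √(L_p/L_s)
= √(0.155) = 0.3937.

0.39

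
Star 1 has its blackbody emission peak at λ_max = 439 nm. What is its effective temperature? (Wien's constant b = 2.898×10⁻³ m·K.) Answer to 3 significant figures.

6.60×10^3 K

T = b/λ_max = 2.898×10⁻³ / (439×10⁻⁹) = 6601 K.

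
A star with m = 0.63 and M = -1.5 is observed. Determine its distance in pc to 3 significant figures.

m − M = 5 log₁₀(d/10 pc)
0.63 − (-1.5) = 2.13 = 5 log₁₀(d/10)
d = 10 × 10^(2.13/5) = 10 × 10^0.426 = 26.67 pc.

26.7 pc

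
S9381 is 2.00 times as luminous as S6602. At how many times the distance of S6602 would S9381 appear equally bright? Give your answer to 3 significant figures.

1.41

Equal flux requires L_S9381/d_S9381² = L_S6602/d_S6602², so d_S9381/d_S6602 = √(L_S9381/L_S6602)
= √(2.00) = 1.414.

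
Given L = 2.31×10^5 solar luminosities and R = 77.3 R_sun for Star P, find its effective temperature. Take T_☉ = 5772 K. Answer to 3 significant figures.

T/T_☉ = (L/L_☉)^(1/4) / (R/R_☉)^(1/2)
T = 5772 × (2.31×10^5)^(1/4) / √(77.3) = 5772 × 21.92 / 8.792 = 1.439×10^4 K.

1.44×10^4 K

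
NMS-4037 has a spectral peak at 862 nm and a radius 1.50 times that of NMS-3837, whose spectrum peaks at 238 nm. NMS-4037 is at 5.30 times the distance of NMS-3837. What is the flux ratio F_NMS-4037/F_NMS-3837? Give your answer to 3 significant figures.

Wien's law: T_NMS-4037/T_NMS-3837 = λ_NMS-3837/λ_NMS-4037 = 238/862 = 0.2761.
L_NMS-4037/L_NMS-3837 = (R_NMS-4037/R_NMS-3837)²(T_NMS-4037/T_NMS-3837)⁴ = (1.50)²(0.2761)⁴ = 0.01308.
F_NMS-4037/F_NMS-3837 = (L_NMS-4037/L_NMS-3837)/(d_NMS-4037/d_NMS-3837)² = 0.01308/(5.30)² = 4.655×10^-4.

4.65×10^-4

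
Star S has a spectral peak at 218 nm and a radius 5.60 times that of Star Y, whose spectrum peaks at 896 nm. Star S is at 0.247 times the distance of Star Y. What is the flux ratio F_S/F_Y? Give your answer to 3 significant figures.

Wien's law: T_S/T_Y = λ_Y/λ_S = 896/218 = 4.110.
L_S/L_Y = (R_S/R_Y)²(T_S/T_Y)⁴ = (5.60)²(4.110)⁴ = 8949.
F_S/F_Y = (L_S/L_Y)/(d_S/d_Y)² = 8949/(0.247)² = 1.467×10^5.

1.47×10^5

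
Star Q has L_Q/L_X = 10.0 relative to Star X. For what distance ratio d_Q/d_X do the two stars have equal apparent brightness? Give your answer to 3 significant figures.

Equal flux requires L_Q/d_Q² = L_X/d_X², so d_Q/d_X = √(L_Q/L_X)
= √(10.0) = 3.162.

3.16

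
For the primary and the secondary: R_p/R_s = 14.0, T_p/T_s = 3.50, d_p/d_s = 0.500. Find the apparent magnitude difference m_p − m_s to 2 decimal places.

-12.68

L_p/L_s = (14.0)²(3.50)⁴ = 2.941×10^4.
F_p/F_s = (L_p/L_s)/(d_p/d_s)² = 2.941×10^4/0.2500 = 1.176×10^5.
m_p − m_s = −2.5 log₁₀(1.176×10^5) = -12.68.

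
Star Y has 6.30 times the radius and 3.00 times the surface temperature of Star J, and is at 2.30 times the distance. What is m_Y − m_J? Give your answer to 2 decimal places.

-6.96

L_Y/L_J = (6.30)²(3.00)⁴ = 3215.
F_Y/F_J = (L_Y/L_J)/(d_Y/d_J)² = 3215/5.290 = 607.7.
m_Y − m_J = −2.5 log₁₀(607.7) = -6.96.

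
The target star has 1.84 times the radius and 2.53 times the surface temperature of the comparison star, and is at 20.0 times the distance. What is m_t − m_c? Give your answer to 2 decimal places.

L_t/L_c = (1.84)²(2.53)⁴ = 138.7.
F_t/F_c = (L_t/L_c)/(d_t/d_c)² = 138.7/400.0 = 0.3468.
m_t − m_c = −2.5 log₁₀(0.3468) = 1.15.

1.15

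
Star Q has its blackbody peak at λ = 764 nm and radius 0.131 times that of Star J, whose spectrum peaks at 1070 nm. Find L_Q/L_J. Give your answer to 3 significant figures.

0.0660

Wien's law gives T ∝ 1/λ_max, so T_Q/T_J = λ_J/λ_Q = 1070/764 = 1.401.
Then L ∝ R²T⁴ gives L_Q/L_J = (0.131)² × (1.401)⁴ = 0.01716 × 3.847 = 0.06602.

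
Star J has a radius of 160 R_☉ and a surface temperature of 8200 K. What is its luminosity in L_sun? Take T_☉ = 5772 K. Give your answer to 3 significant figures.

1.04×10^5 L_sun

L/L_☉ = (R/R_☉)² (T/T_☉)⁴ = (160)² × (8200/5772)⁴
       = 2.560×10^4 × (1.421)⁴ = 2.560×10^4 × 4.073 = 1.043×10^5.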